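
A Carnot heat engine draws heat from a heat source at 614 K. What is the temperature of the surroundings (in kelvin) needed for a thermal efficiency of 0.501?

T_C ≈ 306 K

From η = 1 − T_C/T_H, T_C = T_H·(1 − η) = 614.00 × (1 − 0.501) = 306 K.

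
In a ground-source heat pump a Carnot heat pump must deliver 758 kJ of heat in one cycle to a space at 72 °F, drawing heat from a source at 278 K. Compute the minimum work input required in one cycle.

T_H = 72 °F → (72 − 32) × 5/9 = 22.22 °C = 295.37 K.
The Carnot heat-pump COP is COP_HP = T_H/(T_H − T_C) = 295.37/17.37 = 17.0026.
W = Q_H/COP_HP = 758/17.0026 = 44.58 kJ.

W_in ≈ 44.58 kJ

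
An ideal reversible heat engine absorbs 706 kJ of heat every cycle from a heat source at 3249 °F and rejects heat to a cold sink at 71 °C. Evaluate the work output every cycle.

T_H = 3249 °F → (3249 − 32) × 5/9 = 1787.22 °C = 2060.37 K.
T_C = 71 °C → 71 + 273.15 = 344.15 K.
Carnot efficiency: η = 1 − T_C/T_H = 1 − 344.15/2060.37 = 0.8330.
W = η·Q_H = 0.8330 × 706 = 588.1 kJ.

W ≈ 588.1 kJ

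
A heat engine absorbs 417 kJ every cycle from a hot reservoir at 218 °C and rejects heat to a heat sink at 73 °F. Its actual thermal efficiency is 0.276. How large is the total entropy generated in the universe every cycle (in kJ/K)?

ΔS_univ ≈ 0.1712 kJ/K

T_H = 218 °C → 218 + 273.15 = 491.15 K.
T_C = 73 °F → (73 − 32) × 5/9 = 22.78 °C = 295.93 K.
W = η·Q_H = 0.276 × 417 = 115.1 kJ, so Q_C = Q_H − W = 301.9 kJ.
The hot reservoir loses entropy Q_H/T_H = 417/491.15 = 0.8490 kJ/K; the cold reservoir gains Q_C/T_C = 301.9/295.93 = 1.020 kJ/K.
ΔS_univ = −Q_H/T_H + Q_C/T_C = 0.1712 kJ/K (> 0, since η = 0.276 < η_Carnot = 0.397).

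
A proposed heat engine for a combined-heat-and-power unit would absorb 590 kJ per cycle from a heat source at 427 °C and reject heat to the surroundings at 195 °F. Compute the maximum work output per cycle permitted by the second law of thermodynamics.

T_H = 427 °C → 427 + 273.15 = 700.15 K.
T_C = 195 °F → (195 − 32) × 5/9 = 90.56 °C = 363.71 K.
The upper bound on efficiency is η_max = 1 − T_C/T_H = 1 − 363.71/700.15 = 0.4805.
W_max = η_max · Q_H = 0.4805 × 590 = 284 kJ.

W_max ≈ 284 kJ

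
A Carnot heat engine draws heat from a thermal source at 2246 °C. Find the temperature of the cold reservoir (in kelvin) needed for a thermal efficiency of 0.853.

T_H = 2246 °C → 2246 + 273.15 = 2519.15 K.
From η = 1 − T_C/T_H, T_C = T_H·(1 − η) = 2519.15 × (1 − 0.853) = 370 K.

T_C ≈ 370 K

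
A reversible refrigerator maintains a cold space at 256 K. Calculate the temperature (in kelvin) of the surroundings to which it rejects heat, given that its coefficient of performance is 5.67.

T_H ≈ 301 K

COP_R = T_C/(T_H − T_C) ⇒ T_H = T_C·(1 + 1/COP_R) = 256.00 × (1 + 1/5.67) = 301 K.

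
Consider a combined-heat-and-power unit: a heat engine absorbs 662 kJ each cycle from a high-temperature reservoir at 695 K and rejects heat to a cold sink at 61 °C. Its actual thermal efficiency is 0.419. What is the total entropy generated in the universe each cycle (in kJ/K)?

T_C = 61 °C → 61 + 273.15 = 334.15 K.
W = η·Q_H = 0.419 × 662 = 277.4 kJ, so Q_C = Q_H − W = 384.6 kJ.
The hot reservoir loses entropy Q_H/T_H = 662/695.00 = 0.9525 kJ/K; the cold reservoir gains Q_C/T_C = 384.6/334.15 = 1.151 kJ/K.
ΔS_univ = −Q_H/T_H + Q_C/T_C = 0.1985 kJ/K (> 0, since η = 0.419 < η_Carnot = 0.519).

ΔS_univ ≈ 0.1985 kJ/K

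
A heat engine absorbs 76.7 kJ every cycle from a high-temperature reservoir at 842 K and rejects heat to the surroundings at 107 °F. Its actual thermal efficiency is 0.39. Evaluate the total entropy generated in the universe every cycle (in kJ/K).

T_C = 107 °F → (107 − 32) × 5/9 = 41.67 °C = 314.82 K.
W = η·Q_H = 0.39 × 76.7 = 29.91 kJ, so Q_C = Q_H − W = 46.79 kJ.
The hot reservoir loses entropy Q_H/T_H = 76.7/842.00 = 0.09109 kJ/K; the cold reservoir gains Q_C/T_C = 46.79/314.82 = 0.1486 kJ/K.
ΔS_univ = −Q_H/T_H + Q_C/T_C = 0.0575 kJ/K (> 0, since η = 0.39 < η_Carnot = 0.626).

ΔS_univ ≈ 0.0575 kJ/K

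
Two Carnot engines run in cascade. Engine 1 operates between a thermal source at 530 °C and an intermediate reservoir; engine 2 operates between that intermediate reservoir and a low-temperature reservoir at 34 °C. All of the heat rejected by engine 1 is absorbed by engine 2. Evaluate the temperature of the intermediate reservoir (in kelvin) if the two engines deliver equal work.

T_m ≈ 555 K

T_H = 530 °C → 530 + 273.15 = 803.15 K.
T_C = 34 °C → 34 + 273.15 = 307.15 K.
For reversible stages Q_m = Q_H·(T_m/T_H). Setting W₁ = Q_H(1 − T_m/T_H) equal to W₂ = Q_m(1 − T_C/T_m) = Q_H·(T_m − T_C)/T_H gives T_H − T_m = T_m − T_C, so T_m = (T_H + T_C)/2 = (803.15 + 307.15)/2 = 555 K.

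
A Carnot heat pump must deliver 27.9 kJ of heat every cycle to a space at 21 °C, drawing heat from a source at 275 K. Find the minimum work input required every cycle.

T_H = 21 °C → 21 + 273.15 = 294.15 K.
Reversible heating COP: COP_HP = T_H/(T_H − T_C) = 294.15/19.15 = 15.3603.
W = Q_H/COP_HP = 27.9/15.3603 = 1.816 kJ.

W_in ≈ 1.816 kJ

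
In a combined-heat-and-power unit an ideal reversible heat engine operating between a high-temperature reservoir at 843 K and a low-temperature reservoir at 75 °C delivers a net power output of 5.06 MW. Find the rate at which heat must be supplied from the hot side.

Q̇_H ≈ 8.62 MW

T_C = 75 °C → 75 + 273.15 = 348.15 K.
For a reversible engine, η = 1 − T_C/T_H = 1 − 348.15/843.00 = 0.5870.
Q_H = W/η = 5.06/0.5870 = 8.62 MW.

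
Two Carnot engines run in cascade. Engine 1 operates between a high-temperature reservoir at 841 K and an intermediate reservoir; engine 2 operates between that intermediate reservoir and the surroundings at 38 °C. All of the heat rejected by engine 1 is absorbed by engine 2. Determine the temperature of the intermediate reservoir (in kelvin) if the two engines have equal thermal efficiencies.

T_m ≈ 511.5 K

T_C = 38 °C → 38 + 273.15 = 311.15 K.
Equal efficiencies require 1 − T_m/T_H = 1 − T_C/T_m, i.e. T_m/T_H = T_C/T_m, so T_m = √(T_H·T_C) = √(841.00 × 311.15) = 511.5 K.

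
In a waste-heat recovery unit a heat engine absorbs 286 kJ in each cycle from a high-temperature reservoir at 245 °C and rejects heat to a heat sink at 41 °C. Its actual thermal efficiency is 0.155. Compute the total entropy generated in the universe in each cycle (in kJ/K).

ΔS_univ ≈ 0.217 kJ/K

T_H = 245 °C → 245 + 273.15 = 518.15 K.
T_C = 41 °C → 41 + 273.15 = 314.15 K.
W = η·Q_H = 0.155 × 286 = 44.33 kJ, so Q_C = Q_H − W = 241.7 kJ.
Entropy balance on the reservoirs: −Q_H/T_H = -0.5520 kJ/K, +Q_C/T_C = 0.7693 kJ/K.
ΔS_univ = −Q_H/T_H + Q_C/T_C = 0.217 kJ/K (> 0, since η = 0.155 < η_Carnot = 0.394).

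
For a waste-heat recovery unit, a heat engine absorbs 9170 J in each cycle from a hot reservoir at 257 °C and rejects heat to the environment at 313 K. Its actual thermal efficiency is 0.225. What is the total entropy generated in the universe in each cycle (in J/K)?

T_H = 257 °C → 257 + 273.15 = 530.15 K.
W = η·Q_H = 0.225 × 9170 = 2063 J, so Q_C = Q_H − W = 7107 J.
Entropy balance on the reservoirs: −Q_H/T_H = -17.30 J/K, +Q_C/T_C = 22.71 J/K.
ΔS_univ = −Q_H/T_H + Q_C/T_C = 5.41 J/K (> 0, since η = 0.225 < η_Carnot = 0.410).

ΔS_univ ≈ 5.41 J/K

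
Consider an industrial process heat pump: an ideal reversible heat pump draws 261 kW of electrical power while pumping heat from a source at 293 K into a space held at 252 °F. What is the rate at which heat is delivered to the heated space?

T_H = 252 °F → (252 − 32) × 5/9 = 122.22 °C = 395.37 K.
COP_HP = T_H/(T_H − T_C) = 395.37/102.37 = 3.8621.
Q_H = COP_HP · W = 3.8621 × 261 = 1008 kW.

Q̇_H ≈ 1008 kW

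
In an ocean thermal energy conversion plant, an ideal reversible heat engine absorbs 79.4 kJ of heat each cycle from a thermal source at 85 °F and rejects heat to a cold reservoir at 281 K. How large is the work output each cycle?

T_H = 85 °F → (85 − 32) × 5/9 = 29.44 °C = 302.59 K.
For a reversible engine, η = 1 − T_C/T_H = 1 − 281.00/302.59 = 0.0714.
W = η·Q_H = 0.0714 × 79.4 = 5.666 kJ.

W ≈ 5.666 kJ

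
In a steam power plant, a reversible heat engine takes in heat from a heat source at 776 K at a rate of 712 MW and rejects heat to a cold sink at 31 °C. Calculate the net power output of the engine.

T_C = 31 °C → 31 + 273.15 = 304.15 K.
The Carnot efficiency is η = 1 − T_C/T_H = 1 − 304.15/776.00 = 0.6081.
W = η·Q_H = 0.6081 × 712 = 432.9 MW.

Ẇ ≈ 432.9 MW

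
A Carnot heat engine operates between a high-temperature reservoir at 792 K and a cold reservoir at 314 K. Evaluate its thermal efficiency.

η ≈ 0.6035

The Carnot efficiency is η = 1 − T_C/T_H = 1 − 314.00/792.00 = 0.6035.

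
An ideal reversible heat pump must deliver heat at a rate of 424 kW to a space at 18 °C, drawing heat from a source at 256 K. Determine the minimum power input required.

T_H = 18 °C → 18 + 273.15 = 291.15 K.
The Carnot heat-pump COP is COP_HP = T_H/(T_H − T_C) = 291.15/35.15 = 8.2831.
W = Q_H/COP_HP = 424/8.2831 = 51.19 kW.

Ẇ_in ≈ 51.19 kW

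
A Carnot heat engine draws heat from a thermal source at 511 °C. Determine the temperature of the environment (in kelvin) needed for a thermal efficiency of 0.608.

T_C ≈ 307 K

T_H = 511 °C → 511 + 273.15 = 784.15 K.
From η = 1 − T_C/T_H, T_C = T_H·(1 − η) = 784.15 × (1 − 0.608) = 307 K.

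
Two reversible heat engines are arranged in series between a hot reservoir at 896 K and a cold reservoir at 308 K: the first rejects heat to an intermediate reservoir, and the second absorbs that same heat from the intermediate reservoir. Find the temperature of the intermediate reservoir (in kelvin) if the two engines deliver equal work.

T_m ≈ 602 K

For reversible stages Q_m = Q_H·(T_m/T_H). Setting W₁ = Q_H(1 − T_m/T_H) equal to W₂ = Q_m(1 − T_C/T_m) = Q_H·(T_m − T_C)/T_H gives T_H − T_m = T_m − T_C, so T_m = (T_H + T_C)/2 = (896.00 + 308.00)/2 = 602 K.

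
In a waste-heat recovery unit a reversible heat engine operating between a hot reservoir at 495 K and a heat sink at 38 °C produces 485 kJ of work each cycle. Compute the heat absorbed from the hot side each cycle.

Q_H ≈ 1310 kJ

T_C = 38 °C → 38 + 273.15 = 311.15 K.
Since the cycle is reversible, η = 1 − T_C/T_H = 1 − 311.15/495.00 = 0.3714.
Q_H = W/η = 485/0.3714 = 1310 kJ.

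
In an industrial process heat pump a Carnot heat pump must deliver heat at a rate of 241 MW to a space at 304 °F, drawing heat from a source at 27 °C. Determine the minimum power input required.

T_H = 304 °F → (304 − 32) × 5/9 = 151.11 °C = 424.26 K.
T_C = 27 °C → 27 + 273.15 = 300.15 K.
The Carnot heat-pump COP is COP_HP = T_H/(T_H − T_C) = 424.26/124.11 = 3.4184.
W = Q_H/COP_HP = 241/3.4184 = 70.5 MW.

Ẇ_in ≈ 70.5 MW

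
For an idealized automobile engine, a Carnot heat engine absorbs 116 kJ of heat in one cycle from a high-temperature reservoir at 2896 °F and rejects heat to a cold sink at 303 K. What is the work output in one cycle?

W ≈ 97.1 kJ

T_H = 2896 °F → (2896 − 32) × 5/9 = 1591.11 °C = 1864.26 K.
Carnot efficiency: η = 1 − T_C/T_H = 1 − 303.00/1864.26 = 0.8375.
W = η·Q_H = 0.8375 × 116 = 97.1 kJ.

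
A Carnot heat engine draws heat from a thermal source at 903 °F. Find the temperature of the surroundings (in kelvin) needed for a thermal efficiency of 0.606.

T_H = 903 °F → (903 − 32) × 5/9 = 483.89 °C = 757.04 K.
From η = 1 − T_C/T_H, T_C = T_H·(1 − η) = 757.04 × (1 − 0.606) = 298 K.

T_C ≈ 298 K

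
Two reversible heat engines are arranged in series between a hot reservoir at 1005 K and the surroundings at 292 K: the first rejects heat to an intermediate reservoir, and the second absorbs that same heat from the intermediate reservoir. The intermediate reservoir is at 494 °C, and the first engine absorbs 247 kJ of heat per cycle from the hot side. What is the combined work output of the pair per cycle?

Two reversible stages in series are equivalent to a single Carnot engine between T_H and T_C, so η_total = 1 − T_C/T_H = 1 − 292.00/1005.00 = 0.7095.
W_total = η_total · Q_H = 0.7095 × 247 = 175 kJ.

W_total ≈ 175 kJ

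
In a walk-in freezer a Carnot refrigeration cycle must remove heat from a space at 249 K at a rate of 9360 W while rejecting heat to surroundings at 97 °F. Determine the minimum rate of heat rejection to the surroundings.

T_H = 97 °F → (97 − 32) × 5/9 = 36.11 °C = 309.26 K.
For a reversible cycle Q_H/Q_C = T_H/T_C, so Q_H = Q_C·T_H/T_C = 9360 × 309.26/249.00 = 11600 W.

Q̇_H ≈ 11600 W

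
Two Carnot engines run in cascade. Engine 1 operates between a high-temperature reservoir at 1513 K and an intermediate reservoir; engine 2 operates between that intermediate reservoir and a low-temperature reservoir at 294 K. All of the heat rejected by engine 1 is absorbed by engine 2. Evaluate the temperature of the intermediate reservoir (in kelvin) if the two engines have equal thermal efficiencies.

Equal efficiencies require 1 − T_m/T_H = 1 − T_C/T_m, i.e. T_m/T_H = T_C/T_m, so T_m = √(T_H·T_C) = √(1513.00 × 294.00) = 667 K.

T_m ≈ 667 K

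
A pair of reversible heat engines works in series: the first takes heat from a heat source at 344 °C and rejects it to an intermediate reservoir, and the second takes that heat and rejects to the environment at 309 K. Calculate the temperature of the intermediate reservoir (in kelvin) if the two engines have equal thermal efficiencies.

T_m ≈ 437 K

T_H = 344 °C → 344 + 273.15 = 617.15 K.
Equal efficiencies require 1 − T_m/T_H = 1 − T_C/T_m, i.e. T_m/T_H = T_C/T_m, so T_m = √(T_H·T_C) = √(617.15 × 309.00) = 437 K.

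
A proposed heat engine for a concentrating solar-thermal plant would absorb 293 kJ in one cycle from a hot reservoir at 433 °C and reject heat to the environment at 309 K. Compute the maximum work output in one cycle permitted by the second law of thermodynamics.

T_H = 433 °C → 433 + 273.15 = 706.15 K.
The second-law ceiling is the Carnot efficiency, η_max = 1 − T_C/T_H = 1 − 309.00/706.15 = 0.5624.
W_max = η_max · Q_H = 0.5624 × 293 = 165 kJ.

W_max ≈ 165 kJ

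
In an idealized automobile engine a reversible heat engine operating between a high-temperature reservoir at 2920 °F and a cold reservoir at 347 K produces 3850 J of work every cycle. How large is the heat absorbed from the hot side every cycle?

Q_H ≈ 4723 J

T_H = 2920 °F → (2920 − 32) × 5/9 = 1604.44 °C = 1877.59 K.
Since the cycle is reversible, η = 1 − T_C/T_H = 1 − 347.00/1877.59 = 0.8152.
Q_H = W/η = 3850/0.8152 = 4723 J.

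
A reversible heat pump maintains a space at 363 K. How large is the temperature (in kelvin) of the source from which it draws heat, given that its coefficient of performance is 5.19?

T_C ≈ 293 K

COP_HP = T_H/(T_H − T_C) ⇒ T_C = T_H·(COP_HP − 1)/COP_HP = 363.00 × (5.19 − 1)/5.19 = 293 K.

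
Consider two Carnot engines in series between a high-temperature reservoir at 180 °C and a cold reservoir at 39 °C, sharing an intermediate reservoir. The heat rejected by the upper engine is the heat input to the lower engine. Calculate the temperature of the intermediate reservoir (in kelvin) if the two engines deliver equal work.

T_m ≈ 383 K

T_H = 180 °C → 180 + 273.15 = 453.15 K.
T_C = 39 °C → 39 + 273.15 = 312.15 K.
For reversible stages Q_m = Q_H·(T_m/T_H). Setting W₁ = Q_H(1 − T_m/T_H) equal to W₂ = Q_m(1 − T_C/T_m) = Q_H·(T_m − T_C)/T_H gives T_H − T_m = T_m − T_C, so T_m = (T_H + T_C)/2 = (453.15 + 312.15)/2 = 383 K.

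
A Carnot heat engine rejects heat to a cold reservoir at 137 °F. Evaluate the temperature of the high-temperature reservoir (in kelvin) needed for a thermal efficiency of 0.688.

T_C = 137 °F → (137 − 32) × 5/9 = 58.33 °C = 331.48 K.
From η = 1 − T_C/T_H, solving for T_H gives T_H = T_C/(1 − η) = 331.48/(1 − 0.688) = 1062 K.

T_H ≈ 1062 K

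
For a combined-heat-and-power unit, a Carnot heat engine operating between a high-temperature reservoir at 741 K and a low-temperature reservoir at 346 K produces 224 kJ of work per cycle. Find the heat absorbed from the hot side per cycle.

Carnot efficiency: η = 1 − T_C/T_H = 1 − 346.00/741.00 = 0.5331.
Q_H = W/η = 224/0.5331 = 420.2 kJ.

Q_H ≈ 420.2 kJ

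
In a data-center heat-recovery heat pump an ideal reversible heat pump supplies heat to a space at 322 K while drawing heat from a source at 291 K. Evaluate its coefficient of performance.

COP_HP ≈ 10.4

Reversible heating COP: COP_HP = T_H/(T_H − T_C) = 322.00/(322.00 − 291.00) = 10.4.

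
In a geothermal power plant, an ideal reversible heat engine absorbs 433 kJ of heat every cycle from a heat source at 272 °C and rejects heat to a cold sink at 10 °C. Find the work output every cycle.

W ≈ 208.1 kJ

T_H = 272 °C → 272 + 273.15 = 545.15 K.
T_C = 10 °C → 10 + 273.15 = 283.15 K.
The Carnot efficiency is η = 1 − T_C/T_H = 1 − 283.15/545.15 = 0.4806.
W = η·Q_H = 0.4806 × 433 = 208.1 kJ.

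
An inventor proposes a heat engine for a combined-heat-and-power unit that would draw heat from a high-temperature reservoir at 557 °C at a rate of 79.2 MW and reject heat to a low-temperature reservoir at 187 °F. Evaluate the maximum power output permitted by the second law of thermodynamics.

T_H = 557 °C → 557 + 273.15 = 830.15 K.
T_C = 187 °F → (187 − 32) × 5/9 = 86.11 °C = 359.26 K.
No engine can exceed the Carnot limit: η_max = 1 − T_C/T_H = 1 − 359.26/830.15 = 0.5672.
W_max = η_max · Q_H = 0.5672 × 79.2 = 44.9 MW.

Ẇ_max ≈ 44.9 MW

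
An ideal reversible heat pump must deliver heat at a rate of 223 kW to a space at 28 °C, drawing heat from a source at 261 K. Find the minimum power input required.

T_H = 28 °C → 28 + 273.15 = 301.15 K.
For a reversible heat pump, COP_HP = T_H/(T_H − T_C) = 301.15/40.15 = 7.5006.
W = Q_H/COP_HP = 223/7.5006 = 29.73 kW.

Ẇ_in ≈ 29.73 kW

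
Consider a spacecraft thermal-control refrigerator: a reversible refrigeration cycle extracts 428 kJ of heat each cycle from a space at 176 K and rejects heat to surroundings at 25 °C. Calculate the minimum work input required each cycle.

W_in ≈ 297 kJ

T_H = 25 °C → 25 + 273.15 = 298.15 K.
Carnot COP: COP_R = T_C/(T_H − T_C) = 176.00/122.15 = 1.4409.
W = Q_C/COP_R = 428/1.4409 = 297 kJ.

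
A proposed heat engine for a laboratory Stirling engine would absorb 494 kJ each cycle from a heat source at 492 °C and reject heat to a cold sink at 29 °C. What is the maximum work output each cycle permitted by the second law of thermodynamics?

T_H = 492 °C → 492 + 273.15 = 765.15 K.
T_C = 29 °C → 29 + 273.15 = 302.15 K.
By the Carnot theorem, η_max = 1 − T_C/T_H = 1 − 302.15/765.15 = 0.6051.
W_max = η_max · Q_H = 0.6051 × 494 = 298.9 kJ.

W_max ≈ 298.9 kJ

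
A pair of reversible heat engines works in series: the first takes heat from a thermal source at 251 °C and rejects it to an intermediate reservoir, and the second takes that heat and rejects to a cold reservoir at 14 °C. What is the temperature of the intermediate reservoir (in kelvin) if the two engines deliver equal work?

T_H = 251 °C → 251 + 273.15 = 524.15 K.
T_C = 14 °C → 14 + 273.15 = 287.15 K.
For reversible stages Q_m = Q_H·(T_m/T_H). Setting W₁ = Q_H(1 − T_m/T_H) equal to W₂ = Q_m(1 − T_C/T_m) = Q_H·(T_m − T_C)/T_H gives T_H − T_m = T_m − T_C, so T_m = (T_H + T_C)/2 = (524.15 + 287.15)/2 = 406 K.

T_m ≈ 406 K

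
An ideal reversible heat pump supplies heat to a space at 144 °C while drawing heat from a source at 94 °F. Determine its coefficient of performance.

T_H = 144 °C → 144 + 273.15 = 417.15 K.
T_C = 94 °F → (94 − 32) × 5/9 = 34.44 °C = 307.59 K.
For a reversible heat pump, COP_HP = T_H/(T_H − T_C) = 417.15/(417.15 − 307.59) = 3.81.

COP_HP ≈ 3.81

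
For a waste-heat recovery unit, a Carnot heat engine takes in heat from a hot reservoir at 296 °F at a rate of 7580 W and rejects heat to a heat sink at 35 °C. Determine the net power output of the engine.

T_H = 296 °F → (296 − 32) × 5/9 = 146.67 °C = 419.82 K.
T_C = 35 °C → 35 + 273.15 = 308.15 K.
For a reversible engine, η = 1 − T_C/T_H = 1 − 308.15/419.82 = 0.2660.
W = η·Q_H = 0.2660 × 7580 = 2016 W.

Ẇ ≈ 2016 W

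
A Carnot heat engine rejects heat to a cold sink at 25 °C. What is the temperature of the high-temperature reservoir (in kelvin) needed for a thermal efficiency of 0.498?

T_H ≈ 593.9 K

T_C = 25 °C → 25 + 273.15 = 298.15 K.
From η = 1 − T_C/T_H, solving for T_H gives T_H = T_C/(1 − η) = 298.15/(1 − 0.498) = 593.9 K.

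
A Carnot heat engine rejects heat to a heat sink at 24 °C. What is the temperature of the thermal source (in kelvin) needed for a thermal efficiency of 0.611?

T_H ≈ 763.9 K

T_C = 24 °C → 24 + 273.15 = 297.15 K.
From η = 1 − T_C/T_H, solving for T_H gives T_H = T_C/(1 − η) = 297.15/(1 − 0.611) = 763.9 K.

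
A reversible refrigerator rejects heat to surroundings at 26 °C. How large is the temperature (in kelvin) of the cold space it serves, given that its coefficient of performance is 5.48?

T_C ≈ 253 K

T_H = 26 °C → 26 + 273.15 = 299.15 K.
COP_R = T_C/(T_H − T_C) ⇒ T_C = T_H·COP_R/(1 + COP_R) = 299.15 × 5.48/(1 + 5.48) = 253 K.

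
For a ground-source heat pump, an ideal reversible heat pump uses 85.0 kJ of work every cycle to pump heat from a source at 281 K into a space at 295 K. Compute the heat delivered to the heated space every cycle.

COP_HP = T_H/(T_H − T_C) = 295.00/14.00 = 21.0714.
Q_H = COP_HP · W = 21.0714 × 85.0 = 1790 kJ.

Q_H ≈ 1790 kJ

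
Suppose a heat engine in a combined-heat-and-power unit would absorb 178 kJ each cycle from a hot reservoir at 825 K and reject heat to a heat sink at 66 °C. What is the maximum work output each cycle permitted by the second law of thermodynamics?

W_max ≈ 105 kJ

T_C = 66 °C → 66 + 273.15 = 339.15 K.
No engine can exceed the Carnot limit: η_max = 1 − T_C/T_H = 1 − 339.15/825.00 = 0.5889.
W_max = η_max · Q_H = 0.5889 × 178 = 105 kJ.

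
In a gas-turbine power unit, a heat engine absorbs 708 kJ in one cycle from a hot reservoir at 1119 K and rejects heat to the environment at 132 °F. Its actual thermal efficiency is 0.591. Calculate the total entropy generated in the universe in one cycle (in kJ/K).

T_C = 132 °F → (132 − 32) × 5/9 = 55.56 °C = 328.71 K.
W = η·Q_H = 0.591 × 708 = 418.4 kJ, so Q_C = Q_H − W = 289.6 kJ.
The hot reservoir loses entropy Q_H/T_H = 708/1119.00 = 0.6327 kJ/K; the cold reservoir gains Q_C/T_C = 289.6/328.71 = 0.8809 kJ/K.
ΔS_univ = −Q_H/T_H + Q_C/T_C = 0.2482 kJ/K (> 0, since η = 0.591 < η_Carnot = 0.706).

ΔS_univ ≈ 0.2482 kJ/K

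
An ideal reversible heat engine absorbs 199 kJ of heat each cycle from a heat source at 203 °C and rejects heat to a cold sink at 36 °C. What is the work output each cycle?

T_H = 203 °C → 203 + 273.15 = 476.15 K.
T_C = 36 °C → 36 + 273.15 = 309.15 K.
The Carnot efficiency is η = 1 − T_C/T_H = 1 − 309.15/476.15 = 0.3507.
W = η·Q_H = 0.3507 × 199 = 69.80 kJ.

W ≈ 69.80 kJ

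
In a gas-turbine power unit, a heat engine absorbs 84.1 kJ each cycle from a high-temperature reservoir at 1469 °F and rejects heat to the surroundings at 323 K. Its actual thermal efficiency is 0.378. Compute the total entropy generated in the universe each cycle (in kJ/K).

ΔS_univ ≈ 0.0835 kJ/K

T_H = 1469 °F → (1469 − 32) × 5/9 = 798.33 °C = 1071.48 K.
W = η·Q_H = 0.378 × 84.1 = 31.79 kJ, so Q_C = Q_H − W = 52.31 kJ.
Reservoir entropy changes: ΔS_H = −Q_H/T_H = −84.1/1071.48 = -0.07849 kJ/K and ΔS_C = +Q_C/T_C = 52.31/323.00 = 0.1620 kJ/K.
ΔS_univ = −Q_H/T_H + Q_C/T_C = 0.0835 kJ/K (> 0, since η = 0.378 < η_Carnot = 0.699).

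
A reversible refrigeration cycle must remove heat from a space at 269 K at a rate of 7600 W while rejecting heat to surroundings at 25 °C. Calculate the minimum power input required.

Ẇ_in ≈ 824 W

T_H = 25 °C → 25 + 273.15 = 298.15 K.
Carnot COP: COP_R = T_C/(T_H − T_C) = 269.00/29.15 = 9.2281.
W = Q_C/COP_R = 7600/9.2281 = 824 W.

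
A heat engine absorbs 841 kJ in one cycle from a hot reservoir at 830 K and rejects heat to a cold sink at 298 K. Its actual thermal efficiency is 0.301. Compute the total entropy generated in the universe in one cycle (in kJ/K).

W = η·Q_H = 0.301 × 841 = 253.1 kJ, so Q_C = Q_H − W = 587.9 kJ.
Reservoir entropy changes: ΔS_H = −Q_H/T_H = −841/830.00 = -1.013 kJ/K and ΔS_C = +Q_C/T_C = 587.9/298.00 = 1.973 kJ/K.
ΔS_univ = −Q_H/T_H + Q_C/T_C = 0.959 kJ/K (> 0, since η = 0.301 < η_Carnot = 0.641).

ΔS_univ ≈ 0.959 kJ/K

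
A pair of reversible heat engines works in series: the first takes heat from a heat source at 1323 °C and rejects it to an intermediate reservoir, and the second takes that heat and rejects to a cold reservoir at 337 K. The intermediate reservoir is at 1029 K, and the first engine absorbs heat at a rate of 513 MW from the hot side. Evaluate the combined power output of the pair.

T_H = 1323 °C → 1323 + 273.15 = 1596.15 K.
Two reversible stages in series are equivalent to a single Carnot engine between T_H and T_C, so η_total = 1 − T_C/T_H = 1 − 337.00/1596.15 = 0.7889.
W_total = η_total · Q_H = 0.7889 × 513 = 405 MW.

Ẇ_total ≈ 405 MW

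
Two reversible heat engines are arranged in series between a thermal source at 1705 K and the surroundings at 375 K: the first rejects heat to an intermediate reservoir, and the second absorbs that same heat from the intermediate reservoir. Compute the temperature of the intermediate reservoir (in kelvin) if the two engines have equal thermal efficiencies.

Equal efficiencies require 1 − T_m/T_H = 1 − T_C/T_m, i.e. T_m/T_H = T_C/T_m, so T_m = √(T_H·T_C) = √(1705.00 × 375.00) = 800 K.

T_m ≈ 800 K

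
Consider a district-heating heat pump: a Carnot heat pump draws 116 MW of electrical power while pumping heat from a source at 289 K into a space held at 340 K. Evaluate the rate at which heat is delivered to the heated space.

Q̇_H ≈ 773 MW

The Carnot heat-pump COP is COP_HP = T_H/(T_H − T_C) = 340.00/51.00 = 6.6667.
Q_H = COP_HP · W = 6.6667 × 116 = 773 MW.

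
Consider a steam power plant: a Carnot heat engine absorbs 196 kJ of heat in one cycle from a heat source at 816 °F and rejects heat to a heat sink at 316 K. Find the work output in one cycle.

W ≈ 109 kJ

T_H = 816 °F → (816 − 32) × 5/9 = 435.56 °C = 708.71 K.
Since the cycle is reversible, η = 1 − T_C/T_H = 1 − 316.00/708.71 = 0.5541.
W = η·Q_H = 0.5541 × 196 = 109 kJ.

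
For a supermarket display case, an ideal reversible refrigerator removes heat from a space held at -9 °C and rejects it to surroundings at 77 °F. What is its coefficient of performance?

COP_R ≈ 7.77

T_H = 77 °F → (77 − 32) × 5/9 = 25.00 °C = 298.15 K.
T_C = -9 °C → -9 + 273.15 = 264.15 K.
COP_R = T_C/(T_H − T_C) = 264.15/(298.15 − 264.15) = 7.77.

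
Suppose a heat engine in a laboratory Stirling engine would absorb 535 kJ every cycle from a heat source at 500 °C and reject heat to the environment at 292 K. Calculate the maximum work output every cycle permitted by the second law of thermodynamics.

W_max ≈ 333 kJ

T_H = 500 °C → 500 + 273.15 = 773.15 K.
No engine can exceed the Carnot limit: η_max = 1 − T_C/T_H = 1 − 292.00/773.15 = 0.6223.
W_max = η_max · Q_H = 0.6223 × 535 = 333 kJ.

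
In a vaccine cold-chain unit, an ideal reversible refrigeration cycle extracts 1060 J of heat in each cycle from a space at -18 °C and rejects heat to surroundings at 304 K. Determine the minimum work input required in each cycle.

T_C = -18 °C → -18 + 273.15 = 255.15 K.
For a reversible refrigerator, COP_R = T_C/(T_H − T_C) = 255.15/48.85 = 5.2231.
W = Q_C/COP_R = 1060/5.2231 = 203 J.

W_in ≈ 203 J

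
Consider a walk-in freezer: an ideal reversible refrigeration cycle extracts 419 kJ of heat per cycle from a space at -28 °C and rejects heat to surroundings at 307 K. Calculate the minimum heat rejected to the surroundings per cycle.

Q_H ≈ 525 kJ

T_C = -28 °C → -28 + 273.15 = 245.15 K.
For a reversible cycle Q_H/Q_C = T_H/T_C, so Q_H = Q_C·T_H/T_C = 419 × 307.00/245.15 = 525 kJ.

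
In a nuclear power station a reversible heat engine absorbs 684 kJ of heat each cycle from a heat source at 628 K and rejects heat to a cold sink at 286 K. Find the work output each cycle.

The Carnot efficiency is η = 1 − T_C/T_H = 1 − 286.00/628.00 = 0.5446.
W = η·Q_H = 0.5446 × 684 = 372.5 kJ.

W ≈ 372.5 kJ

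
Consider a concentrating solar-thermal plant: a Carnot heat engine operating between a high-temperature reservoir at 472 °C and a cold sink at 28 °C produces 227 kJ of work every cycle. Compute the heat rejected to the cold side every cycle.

T_H = 472 °C → 472 + 273.15 = 745.15 K.
T_C = 28 °C → 28 + 273.15 = 301.15 K.
The Carnot efficiency is η = 1 − T_C/T_H = 1 − 301.15/745.15 = 0.5959.
Since Q_C/Q_H = T_C/T_H and Q_H = W/η, Q_C = W·T_C/(T_H − T_C) = 227 × 301.15/444.00 = 154 kJ.

Q_C ≈ 154 kJ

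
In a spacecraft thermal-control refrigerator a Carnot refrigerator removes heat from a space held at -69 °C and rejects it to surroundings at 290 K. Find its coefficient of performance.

COP_R ≈ 2.38

T_C = -69 °C → -69 + 273.15 = 204.15 K.
Carnot COP: COP_R = T_C/(T_H − T_C) = 204.15/(290.00 − 204.15) = 2.38.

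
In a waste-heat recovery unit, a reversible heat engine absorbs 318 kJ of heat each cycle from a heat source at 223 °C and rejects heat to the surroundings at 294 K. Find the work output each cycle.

W ≈ 130 kJ

T_H = 223 °C → 223 + 273.15 = 496.15 K.
The Carnot efficiency is η = 1 − T_C/T_H = 1 − 294.00/496.15 = 0.4074.
W = η·Q_H = 0.4074 × 318 = 130 kJ.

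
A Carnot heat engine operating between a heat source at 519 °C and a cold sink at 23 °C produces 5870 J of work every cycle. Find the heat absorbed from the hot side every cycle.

Q_H ≈ 9370 J

T_H = 519 °C → 519 + 273.15 = 792.15 K.
T_C = 23 °C → 23 + 273.15 = 296.15 K.
η_rev = 1 − T_C/T_H = 1 − 296.15/792.15 = 0.6261.
Q_H = W/η = 5870/0.6261 = 9370 J.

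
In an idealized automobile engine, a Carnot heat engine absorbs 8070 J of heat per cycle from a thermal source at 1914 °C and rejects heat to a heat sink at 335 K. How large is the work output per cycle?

T_H = 1914 °C → 1914 + 273.15 = 2187.15 K.
The Carnot efficiency is η = 1 − T_C/T_H = 1 − 335.00/2187.15 = 0.8468.
W = η·Q_H = 0.8468 × 8070 = 6830 J.

W ≈ 6830 J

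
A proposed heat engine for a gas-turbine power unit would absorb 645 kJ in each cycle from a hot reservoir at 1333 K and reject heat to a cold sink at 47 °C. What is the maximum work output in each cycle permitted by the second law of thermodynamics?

T_C = 47 °C → 47 + 273.15 = 320.15 K.
No engine can exceed the Carnot limit: η_max = 1 − T_C/T_H = 1 − 320.15/1333.00 = 0.7598.
W_max = η_max · Q_H = 0.7598 × 645 = 490 kJ.

W_max ≈ 490 kJ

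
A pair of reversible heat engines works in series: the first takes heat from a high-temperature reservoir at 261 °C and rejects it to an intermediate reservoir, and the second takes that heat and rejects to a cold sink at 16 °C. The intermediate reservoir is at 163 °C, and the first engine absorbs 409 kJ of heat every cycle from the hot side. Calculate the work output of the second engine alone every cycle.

T_H = 261 °C → 261 + 273.15 = 534.15 K.
T_C = 16 °C → 16 + 273.15 = 289.15 K.
T_m = 163 °C → 163 + 273.15 = 436.15 K.
Heat entering the second stage: Q_m = Q_H·(T_m/T_H) = 409 × 436.15/534.15 = 334.0 kJ.
Second-stage efficiency η₂ = 1 − T_C/T_m = 1 − 289.15/436.15 = 0.3370, so W₂ = η₂·Q_m = 112.6 kJ.

W₂ ≈ 112.6 kJ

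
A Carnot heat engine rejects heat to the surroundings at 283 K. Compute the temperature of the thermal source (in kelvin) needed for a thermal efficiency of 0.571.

From η = 1 − T_C/T_H, solving for T_H gives T_H = T_C/(1 − η) = 283.00/(1 − 0.571) = 659.7 K.

T_H ≈ 659.7 K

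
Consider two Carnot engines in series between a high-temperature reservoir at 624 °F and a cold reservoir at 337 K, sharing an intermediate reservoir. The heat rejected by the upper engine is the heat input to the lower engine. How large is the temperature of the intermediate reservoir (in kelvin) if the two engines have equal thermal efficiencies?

T_H = 624 °F → (624 − 32) × 5/9 = 328.89 °C = 602.04 K.
Equal efficiencies require 1 − T_m/T_H = 1 − T_C/T_m, i.e. T_m/T_H = T_C/T_m, so T_m = √(T_H·T_C) = √(602.04 × 337.00) = 450.4 K.

T_m ≈ 450.4 K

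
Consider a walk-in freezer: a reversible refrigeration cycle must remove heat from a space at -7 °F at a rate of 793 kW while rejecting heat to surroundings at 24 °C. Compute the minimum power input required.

T_H = 24 °C → 24 + 273.15 = 297.15 K.
T_C = -7 °F → (-7 − 32) × 5/9 = -21.67 °C = 251.48 K.
COP_R = T_C/(T_H − T_C) = 251.48/45.67 = 5.5069.
W = Q_C/COP_R = 793/5.5069 = 144 kW.

Ẇ_in ≈ 144 kW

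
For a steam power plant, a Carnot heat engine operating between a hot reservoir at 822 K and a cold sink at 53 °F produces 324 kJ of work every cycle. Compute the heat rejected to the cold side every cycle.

Q_C ≈ 172 kJ

T_C = 53 °F → (53 − 32) × 5/9 = 11.67 °C = 284.82 K.
Since the cycle is reversible, η = 1 − T_C/T_H = 1 − 284.82/822.00 = 0.6535.
Since Q_C/Q_H = T_C/T_H and Q_H = W/η, Q_C = W·T_C/(T_H − T_C) = 324 × 284.82/537.18 = 172 kJ.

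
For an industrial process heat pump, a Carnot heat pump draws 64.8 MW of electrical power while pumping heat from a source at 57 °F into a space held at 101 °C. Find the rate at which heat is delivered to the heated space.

Q̇_H ≈ 278 MW

T_H = 101 °C → 101 + 273.15 = 374.15 K.
T_C = 57 °F → (57 − 32) × 5/9 = 13.89 °C = 287.04 K.
COP_HP = T_H/(T_H − T_C) = 374.15/87.11 = 4.2951.
Q_H = COP_HP · W = 4.2951 × 64.8 = 278 MW.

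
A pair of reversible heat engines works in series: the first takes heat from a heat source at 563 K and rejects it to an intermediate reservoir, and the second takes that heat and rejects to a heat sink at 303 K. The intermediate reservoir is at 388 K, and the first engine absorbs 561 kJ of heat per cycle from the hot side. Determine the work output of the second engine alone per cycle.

Heat entering the second stage: Q_m = Q_H·(T_m/T_H) = 561 × 388.00/563.00 = 387 kJ.
Second-stage efficiency η₂ = 1 − T_C/T_m = 1 − 303.00/388.00 = 0.2191, so W₂ = η₂·Q_m = 84.7 kJ.

W₂ ≈ 84.7 kJ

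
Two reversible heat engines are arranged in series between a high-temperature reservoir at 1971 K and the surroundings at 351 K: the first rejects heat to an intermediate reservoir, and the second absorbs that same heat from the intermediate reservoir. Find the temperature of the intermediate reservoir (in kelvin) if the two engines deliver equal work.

For reversible stages Q_m = Q_H·(T_m/T_H). Setting W₁ = Q_H(1 − T_m/T_H) equal to W₂ = Q_m(1 − T_C/T_m) = Q_H·(T_m − T_C)/T_H gives T_H − T_m = T_m − T_C, so T_m = (T_H + T_C)/2 = (1971.00 + 351.00)/2 = 1161 K.

T_m ≈ 1161 K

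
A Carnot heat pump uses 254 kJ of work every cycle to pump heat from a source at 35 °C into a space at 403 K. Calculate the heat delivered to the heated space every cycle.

T_C = 35 °C → 35 + 273.15 = 308.15 K.
The Carnot heat-pump COP is COP_HP = T_H/(T_H − T_C) = 403.00/94.85 = 4.2488.
Q_H = COP_HP · W = 4.2488 × 254 = 1079 kJ.

Q_H ≈ 1079 kJ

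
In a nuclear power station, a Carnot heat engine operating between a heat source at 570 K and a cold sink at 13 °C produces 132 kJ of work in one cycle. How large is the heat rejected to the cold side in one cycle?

T_C = 13 °C → 13 + 273.15 = 286.15 K.
η_rev = 1 − T_C/T_H = 1 − 286.15/570.00 = 0.4980.
Since Q_C/Q_H = T_C/T_H and Q_H = W/η, Q_C = W·T_C/(T_H − T_C) = 132 × 286.15/283.85 = 133 kJ.

Q_C ≈ 133 kJ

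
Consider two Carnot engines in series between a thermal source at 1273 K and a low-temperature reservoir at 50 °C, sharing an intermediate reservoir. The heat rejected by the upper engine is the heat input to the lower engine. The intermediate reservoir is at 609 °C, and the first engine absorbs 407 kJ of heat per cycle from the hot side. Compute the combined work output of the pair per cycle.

T_C = 50 °C → 50 + 273.15 = 323.15 K.
Two reversible stages in series are equivalent to a single Carnot engine between T_H and T_C, so η_total = 1 − T_C/T_H = 1 − 323.15/1273.00 = 0.7462.
W_total = η_total · Q_H = 0.7462 × 407 = 304 kJ.

W_total ≈ 304 kJ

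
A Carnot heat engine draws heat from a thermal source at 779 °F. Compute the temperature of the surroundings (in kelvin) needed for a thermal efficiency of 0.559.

T_C ≈ 303.5 K

T_H = 779 °F → (779 − 32) × 5/9 = 415.00 °C = 688.15 K.
From η = 1 − T_C/T_H, T_C = T_H·(1 − η) = 688.15 × (1 − 0.559) = 303.5 K.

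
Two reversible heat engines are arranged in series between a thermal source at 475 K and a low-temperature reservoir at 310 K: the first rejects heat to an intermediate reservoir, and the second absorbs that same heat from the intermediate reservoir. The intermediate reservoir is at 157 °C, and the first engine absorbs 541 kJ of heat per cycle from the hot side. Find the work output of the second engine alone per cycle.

T_m = 157 °C → 157 + 273.15 = 430.15 K.
Heat entering the second stage: Q_m = Q_H·(T_m/T_H) = 541 × 430.15/475.00 = 489.9 kJ.
Second-stage efficiency η₂ = 1 − T_C/T_m = 1 − 310.00/430.15 = 0.2793, so W₂ = η₂·Q_m = 136.8 kJ.

W₂ ≈ 136.8 kJ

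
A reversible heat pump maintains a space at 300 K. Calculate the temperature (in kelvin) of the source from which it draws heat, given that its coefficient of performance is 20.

T_C ≈ 285.0 K

COP_HP = T_H/(T_H − T_C) ⇒ T_C = T_H·(COP_HP − 1)/COP_HP = 300.00 × (20 − 1)/20 = 285.0 K.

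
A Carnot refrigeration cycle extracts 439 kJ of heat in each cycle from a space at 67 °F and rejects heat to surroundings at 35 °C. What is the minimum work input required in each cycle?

W_in ≈ 23.34 kJ

T_H = 35 °C → 35 + 273.15 = 308.15 K.
T_C = 67 °F → (67 − 32) × 5/9 = 19.44 °C = 292.59 K.
Carnot COP: COP_R = T_C/(T_H − T_C) = 292.59/15.56 = 18.8096.
W = Q_C/COP_R = 439/18.8096 = 23.34 kJ.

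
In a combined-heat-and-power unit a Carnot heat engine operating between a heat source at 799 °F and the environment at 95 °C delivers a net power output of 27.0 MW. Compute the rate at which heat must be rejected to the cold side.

Q̇_C ≈ 30.0 MW

T_H = 799 °F → (799 − 32) × 5/9 = 426.11 °C = 699.26 K.
T_C = 95 °C → 95 + 273.15 = 368.15 K.
For a reversible engine, η = 1 − T_C/T_H = 1 − 368.15/699.26 = 0.4735.
Since Q_C/Q_H = T_C/T_H and Q_H = W/η, Q_C = W·T_C/(T_H − T_C) = 27.0 × 368.15/331.11 = 30.0 MW.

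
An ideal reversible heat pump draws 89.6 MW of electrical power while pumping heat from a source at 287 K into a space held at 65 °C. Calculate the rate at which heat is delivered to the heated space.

Q̇_H ≈ 592.3 MW

T_H = 65 °C → 65 + 273.15 = 338.15 K.
Reversible heating COP: COP_HP = T_H/(T_H − T_C) = 338.15/51.15 = 6.6109.
Q_H = COP_HP · W = 6.6109 × 89.6 = 592.3 MW.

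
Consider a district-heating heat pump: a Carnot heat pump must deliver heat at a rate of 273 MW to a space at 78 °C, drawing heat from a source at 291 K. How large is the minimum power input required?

Ẇ_in ≈ 46.8 MW

T_H = 78 °C → 78 + 273.15 = 351.15 K.
Reversible heating COP: COP_HP = T_H/(T_H − T_C) = 351.15/60.15 = 5.8379.
W = Q_H/COP_HP = 273/5.8379 = 46.8 MW.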